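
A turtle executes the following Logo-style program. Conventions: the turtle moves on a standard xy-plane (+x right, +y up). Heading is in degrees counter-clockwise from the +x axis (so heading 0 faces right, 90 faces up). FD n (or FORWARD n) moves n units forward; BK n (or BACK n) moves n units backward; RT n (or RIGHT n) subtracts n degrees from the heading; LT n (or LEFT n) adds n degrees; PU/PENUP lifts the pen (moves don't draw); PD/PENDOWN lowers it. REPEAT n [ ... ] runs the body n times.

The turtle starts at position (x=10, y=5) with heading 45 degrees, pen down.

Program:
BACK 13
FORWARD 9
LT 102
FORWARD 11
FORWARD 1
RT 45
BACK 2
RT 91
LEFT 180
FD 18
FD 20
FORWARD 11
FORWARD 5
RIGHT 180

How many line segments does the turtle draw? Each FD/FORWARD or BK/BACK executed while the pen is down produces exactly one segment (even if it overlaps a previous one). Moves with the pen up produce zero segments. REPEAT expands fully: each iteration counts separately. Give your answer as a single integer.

Executing turtle program step by step:
Start: pos=(10,5), heading=45, pen down
BK 13: (10,5) -> (0.808,-4.192) [heading=45, draw]
FD 9: (0.808,-4.192) -> (7.172,2.172) [heading=45, draw]
LT 102: heading 45 -> 147
FD 11: (7.172,2.172) -> (-2.054,8.163) [heading=147, draw]
FD 1: (-2.054,8.163) -> (-2.892,8.707) [heading=147, draw]
RT 45: heading 147 -> 102
BK 2: (-2.892,8.707) -> (-2.477,6.751) [heading=102, draw]
RT 91: heading 102 -> 11
LT 180: heading 11 -> 191
FD 18: (-2.477,6.751) -> (-20.146,3.316) [heading=191, draw]
FD 20: (-20.146,3.316) -> (-39.778,-0.5) [heading=191, draw]
FD 11: (-39.778,-0.5) -> (-50.576,-2.599) [heading=191, draw]
FD 5: (-50.576,-2.599) -> (-55.485,-3.553) [heading=191, draw]
RT 180: heading 191 -> 11
Final: pos=(-55.485,-3.553), heading=11, 9 segment(s) drawn
Segments drawn: 9

Answer: 9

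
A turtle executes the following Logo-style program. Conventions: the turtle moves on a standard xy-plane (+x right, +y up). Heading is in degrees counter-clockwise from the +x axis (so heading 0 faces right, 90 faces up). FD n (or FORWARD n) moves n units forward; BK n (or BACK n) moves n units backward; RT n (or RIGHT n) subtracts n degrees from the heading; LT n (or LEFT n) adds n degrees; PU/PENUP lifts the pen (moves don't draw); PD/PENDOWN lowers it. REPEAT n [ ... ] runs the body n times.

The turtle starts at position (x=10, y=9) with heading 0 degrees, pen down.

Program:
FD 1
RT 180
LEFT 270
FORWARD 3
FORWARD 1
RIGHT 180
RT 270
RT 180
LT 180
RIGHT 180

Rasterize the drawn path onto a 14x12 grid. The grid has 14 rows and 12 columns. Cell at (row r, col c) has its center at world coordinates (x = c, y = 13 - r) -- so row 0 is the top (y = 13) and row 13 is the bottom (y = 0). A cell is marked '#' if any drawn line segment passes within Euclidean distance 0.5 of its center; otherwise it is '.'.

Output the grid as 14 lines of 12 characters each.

Segment 0: (10,9) -> (11,9)
Segment 1: (11,9) -> (11,12)
Segment 2: (11,12) -> (11,13)

Answer: ...........#
...........#
...........#
...........#
..........##
............
............
............
............
............
............
............
............
............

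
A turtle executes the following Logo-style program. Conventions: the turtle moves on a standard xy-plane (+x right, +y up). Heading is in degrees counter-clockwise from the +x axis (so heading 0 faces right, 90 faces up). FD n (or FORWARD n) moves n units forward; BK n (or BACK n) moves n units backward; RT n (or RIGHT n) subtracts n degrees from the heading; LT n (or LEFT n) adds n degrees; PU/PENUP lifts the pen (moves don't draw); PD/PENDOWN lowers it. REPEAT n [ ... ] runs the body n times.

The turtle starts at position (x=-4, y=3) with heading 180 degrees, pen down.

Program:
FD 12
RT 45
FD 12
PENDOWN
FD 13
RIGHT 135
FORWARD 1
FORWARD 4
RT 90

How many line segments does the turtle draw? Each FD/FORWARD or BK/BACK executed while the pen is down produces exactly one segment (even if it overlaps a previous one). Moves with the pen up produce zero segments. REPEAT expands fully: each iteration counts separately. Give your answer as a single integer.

Answer: 5

Derivation:
Executing turtle program step by step:
Start: pos=(-4,3), heading=180, pen down
FD 12: (-4,3) -> (-16,3) [heading=180, draw]
RT 45: heading 180 -> 135
FD 12: (-16,3) -> (-24.485,11.485) [heading=135, draw]
PD: pen down
FD 13: (-24.485,11.485) -> (-33.678,20.678) [heading=135, draw]
RT 135: heading 135 -> 0
FD 1: (-33.678,20.678) -> (-32.678,20.678) [heading=0, draw]
FD 4: (-32.678,20.678) -> (-28.678,20.678) [heading=0, draw]
RT 90: heading 0 -> 270
Final: pos=(-28.678,20.678), heading=270, 5 segment(s) drawn
Segments drawn: 5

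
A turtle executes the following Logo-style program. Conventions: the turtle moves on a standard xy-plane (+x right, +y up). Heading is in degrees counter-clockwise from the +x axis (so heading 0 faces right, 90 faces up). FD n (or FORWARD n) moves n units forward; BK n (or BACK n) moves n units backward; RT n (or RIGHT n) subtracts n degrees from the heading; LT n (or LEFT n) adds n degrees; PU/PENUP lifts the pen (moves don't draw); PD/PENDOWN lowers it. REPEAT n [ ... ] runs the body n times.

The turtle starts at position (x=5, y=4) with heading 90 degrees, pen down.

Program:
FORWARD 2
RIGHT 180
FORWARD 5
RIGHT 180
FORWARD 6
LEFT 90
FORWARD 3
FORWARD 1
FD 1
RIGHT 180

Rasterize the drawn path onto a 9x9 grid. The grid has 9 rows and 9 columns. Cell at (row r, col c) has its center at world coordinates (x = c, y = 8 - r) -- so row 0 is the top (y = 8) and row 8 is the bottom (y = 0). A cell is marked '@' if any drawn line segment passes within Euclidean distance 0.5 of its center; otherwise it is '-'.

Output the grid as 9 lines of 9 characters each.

Segment 0: (5,4) -> (5,6)
Segment 1: (5,6) -> (5,1)
Segment 2: (5,1) -> (5,7)
Segment 3: (5,7) -> (2,7)
Segment 4: (2,7) -> (1,7)
Segment 5: (1,7) -> (-0,7)

Answer: ---------
@@@@@@---
-----@---
-----@---
-----@---
-----@---
-----@---
-----@---
---------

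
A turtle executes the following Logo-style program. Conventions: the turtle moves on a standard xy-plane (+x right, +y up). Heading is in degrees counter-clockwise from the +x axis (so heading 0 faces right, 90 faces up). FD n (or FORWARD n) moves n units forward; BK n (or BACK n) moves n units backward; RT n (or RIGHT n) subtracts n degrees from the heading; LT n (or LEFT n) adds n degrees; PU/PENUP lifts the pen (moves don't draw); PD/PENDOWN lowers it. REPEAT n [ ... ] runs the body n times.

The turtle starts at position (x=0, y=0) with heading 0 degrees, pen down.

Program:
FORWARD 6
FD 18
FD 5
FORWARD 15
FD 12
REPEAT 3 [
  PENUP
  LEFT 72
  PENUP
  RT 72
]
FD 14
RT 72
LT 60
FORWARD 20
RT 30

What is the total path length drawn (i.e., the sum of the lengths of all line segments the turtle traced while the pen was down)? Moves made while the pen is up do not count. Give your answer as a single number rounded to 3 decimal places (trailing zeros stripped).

Answer: 56

Derivation:
Executing turtle program step by step:
Start: pos=(0,0), heading=0, pen down
FD 6: (0,0) -> (6,0) [heading=0, draw]
FD 18: (6,0) -> (24,0) [heading=0, draw]
FD 5: (24,0) -> (29,0) [heading=0, draw]
FD 15: (29,0) -> (44,0) [heading=0, draw]
FD 12: (44,0) -> (56,0) [heading=0, draw]
REPEAT 3 [
  -- iteration 1/3 --
  PU: pen up
  LT 72: heading 0 -> 72
  PU: pen up
  RT 72: heading 72 -> 0
  -- iteration 2/3 --
  PU: pen up
  LT 72: heading 0 -> 72
  PU: pen up
  RT 72: heading 72 -> 0
  -- iteration 3/3 --
  PU: pen up
  LT 72: heading 0 -> 72
  PU: pen up
  RT 72: heading 72 -> 0
]
FD 14: (56,0) -> (70,0) [heading=0, move]
RT 72: heading 0 -> 288
LT 60: heading 288 -> 348
FD 20: (70,0) -> (89.563,-4.158) [heading=348, move]
RT 30: heading 348 -> 318
Final: pos=(89.563,-4.158), heading=318, 5 segment(s) drawn

Segment lengths:
  seg 1: (0,0) -> (6,0), length = 6
  seg 2: (6,0) -> (24,0), length = 18
  seg 3: (24,0) -> (29,0), length = 5
  seg 4: (29,0) -> (44,0), length = 15
  seg 5: (44,0) -> (56,0), length = 12
Total = 56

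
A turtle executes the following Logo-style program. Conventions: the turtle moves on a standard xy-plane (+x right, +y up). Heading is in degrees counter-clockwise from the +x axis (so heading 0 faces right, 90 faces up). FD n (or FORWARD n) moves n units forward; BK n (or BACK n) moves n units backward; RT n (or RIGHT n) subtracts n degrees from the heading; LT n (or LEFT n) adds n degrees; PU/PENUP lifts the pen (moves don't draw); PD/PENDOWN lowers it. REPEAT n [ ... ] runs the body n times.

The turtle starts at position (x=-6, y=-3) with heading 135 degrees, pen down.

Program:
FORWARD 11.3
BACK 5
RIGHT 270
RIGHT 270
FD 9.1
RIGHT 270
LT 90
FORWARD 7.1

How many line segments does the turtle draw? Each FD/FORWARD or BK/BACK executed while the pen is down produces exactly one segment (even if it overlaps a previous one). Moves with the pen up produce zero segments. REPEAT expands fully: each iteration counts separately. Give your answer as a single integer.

Executing turtle program step by step:
Start: pos=(-6,-3), heading=135, pen down
FD 11.3: (-6,-3) -> (-13.99,4.99) [heading=135, draw]
BK 5: (-13.99,4.99) -> (-10.455,1.455) [heading=135, draw]
RT 270: heading 135 -> 225
RT 270: heading 225 -> 315
FD 9.1: (-10.455,1.455) -> (-4.02,-4.98) [heading=315, draw]
RT 270: heading 315 -> 45
LT 90: heading 45 -> 135
FD 7.1: (-4.02,-4.98) -> (-9.041,0.041) [heading=135, draw]
Final: pos=(-9.041,0.041), heading=135, 4 segment(s) drawn
Segments drawn: 4

Answer: 4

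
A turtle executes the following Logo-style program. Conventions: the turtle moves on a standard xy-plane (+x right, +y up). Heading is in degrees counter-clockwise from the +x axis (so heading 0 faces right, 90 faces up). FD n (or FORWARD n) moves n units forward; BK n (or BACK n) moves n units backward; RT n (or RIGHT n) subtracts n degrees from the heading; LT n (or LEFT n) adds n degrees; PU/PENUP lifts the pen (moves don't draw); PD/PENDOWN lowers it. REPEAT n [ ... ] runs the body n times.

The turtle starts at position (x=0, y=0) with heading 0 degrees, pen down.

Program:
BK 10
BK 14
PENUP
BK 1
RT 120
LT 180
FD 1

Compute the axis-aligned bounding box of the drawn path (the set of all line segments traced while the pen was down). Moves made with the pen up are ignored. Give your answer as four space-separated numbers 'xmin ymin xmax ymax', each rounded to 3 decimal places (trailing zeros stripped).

Executing turtle program step by step:
Start: pos=(0,0), heading=0, pen down
BK 10: (0,0) -> (-10,0) [heading=0, draw]
BK 14: (-10,0) -> (-24,0) [heading=0, draw]
PU: pen up
BK 1: (-24,0) -> (-25,0) [heading=0, move]
RT 120: heading 0 -> 240
LT 180: heading 240 -> 60
FD 1: (-25,0) -> (-24.5,0.866) [heading=60, move]
Final: pos=(-24.5,0.866), heading=60, 2 segment(s) drawn

Segment endpoints: x in {-24, -10, 0}, y in {0}
xmin=-24, ymin=0, xmax=0, ymax=0

Answer: -24 0 0 0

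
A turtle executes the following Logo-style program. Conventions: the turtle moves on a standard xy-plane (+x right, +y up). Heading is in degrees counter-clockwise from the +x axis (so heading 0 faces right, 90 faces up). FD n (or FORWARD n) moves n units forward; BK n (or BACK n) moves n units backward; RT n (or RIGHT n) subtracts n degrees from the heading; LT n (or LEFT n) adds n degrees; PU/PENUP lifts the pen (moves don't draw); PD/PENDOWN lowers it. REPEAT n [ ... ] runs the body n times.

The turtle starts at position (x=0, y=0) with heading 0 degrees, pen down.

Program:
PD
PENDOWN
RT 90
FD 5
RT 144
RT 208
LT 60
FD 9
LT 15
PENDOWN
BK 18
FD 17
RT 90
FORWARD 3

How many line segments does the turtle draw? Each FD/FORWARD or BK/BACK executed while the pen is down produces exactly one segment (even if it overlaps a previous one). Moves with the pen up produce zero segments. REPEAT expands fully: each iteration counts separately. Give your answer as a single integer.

Executing turtle program step by step:
Start: pos=(0,0), heading=0, pen down
PD: pen down
PD: pen down
RT 90: heading 0 -> 270
FD 5: (0,0) -> (0,-5) [heading=270, draw]
RT 144: heading 270 -> 126
RT 208: heading 126 -> 278
LT 60: heading 278 -> 338
FD 9: (0,-5) -> (8.345,-8.371) [heading=338, draw]
LT 15: heading 338 -> 353
PD: pen down
BK 18: (8.345,-8.371) -> (-9.521,-6.178) [heading=353, draw]
FD 17: (-9.521,-6.178) -> (7.352,-8.25) [heading=353, draw]
RT 90: heading 353 -> 263
FD 3: (7.352,-8.25) -> (6.987,-11.227) [heading=263, draw]
Final: pos=(6.987,-11.227), heading=263, 5 segment(s) drawn
Segments drawn: 5

Answer: 5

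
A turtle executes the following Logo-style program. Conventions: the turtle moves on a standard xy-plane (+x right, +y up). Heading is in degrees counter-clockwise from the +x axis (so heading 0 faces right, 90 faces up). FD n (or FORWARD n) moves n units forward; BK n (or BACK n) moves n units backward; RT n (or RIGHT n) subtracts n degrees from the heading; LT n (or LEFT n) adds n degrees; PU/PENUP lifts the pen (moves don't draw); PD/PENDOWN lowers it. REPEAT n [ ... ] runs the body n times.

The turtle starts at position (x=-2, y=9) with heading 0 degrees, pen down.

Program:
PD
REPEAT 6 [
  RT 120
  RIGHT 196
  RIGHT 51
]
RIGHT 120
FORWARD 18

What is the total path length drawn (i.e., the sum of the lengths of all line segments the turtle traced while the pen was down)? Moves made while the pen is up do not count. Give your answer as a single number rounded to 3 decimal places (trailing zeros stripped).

Answer: 18

Derivation:
Executing turtle program step by step:
Start: pos=(-2,9), heading=0, pen down
PD: pen down
REPEAT 6 [
  -- iteration 1/6 --
  RT 120: heading 0 -> 240
  RT 196: heading 240 -> 44
  RT 51: heading 44 -> 353
  -- iteration 2/6 --
  RT 120: heading 353 -> 233
  RT 196: heading 233 -> 37
  RT 51: heading 37 -> 346
  -- iteration 3/6 --
  RT 120: heading 346 -> 226
  RT 196: heading 226 -> 30
  RT 51: heading 30 -> 339
  -- iteration 4/6 --
  RT 120: heading 339 -> 219
  RT 196: heading 219 -> 23
  RT 51: heading 23 -> 332
  -- iteration 5/6 --
  RT 120: heading 332 -> 212
  RT 196: heading 212 -> 16
  RT 51: heading 16 -> 325
  -- iteration 6/6 --
  RT 120: heading 325 -> 205
  RT 196: heading 205 -> 9
  RT 51: heading 9 -> 318
]
RT 120: heading 318 -> 198
FD 18: (-2,9) -> (-19.119,3.438) [heading=198, draw]
Final: pos=(-19.119,3.438), heading=198, 1 segment(s) drawn

Segment lengths:
  seg 1: (-2,9) -> (-19.119,3.438), length = 18
Total = 18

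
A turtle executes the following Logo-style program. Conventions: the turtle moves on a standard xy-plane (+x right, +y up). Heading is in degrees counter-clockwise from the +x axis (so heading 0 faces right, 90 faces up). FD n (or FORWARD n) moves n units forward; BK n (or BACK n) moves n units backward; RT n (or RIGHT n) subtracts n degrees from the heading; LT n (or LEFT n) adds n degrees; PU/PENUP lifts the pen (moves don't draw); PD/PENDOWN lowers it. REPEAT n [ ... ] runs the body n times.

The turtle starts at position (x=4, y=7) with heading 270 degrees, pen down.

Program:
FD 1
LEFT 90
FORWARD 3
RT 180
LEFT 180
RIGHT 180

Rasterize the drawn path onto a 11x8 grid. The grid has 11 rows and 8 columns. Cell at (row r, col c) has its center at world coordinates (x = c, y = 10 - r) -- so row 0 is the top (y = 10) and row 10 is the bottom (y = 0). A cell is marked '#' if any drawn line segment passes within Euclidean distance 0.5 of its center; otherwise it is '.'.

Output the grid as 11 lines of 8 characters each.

Segment 0: (4,7) -> (4,6)
Segment 1: (4,6) -> (7,6)

Answer: ........
........
........
....#...
....####
........
........
........
........
........
........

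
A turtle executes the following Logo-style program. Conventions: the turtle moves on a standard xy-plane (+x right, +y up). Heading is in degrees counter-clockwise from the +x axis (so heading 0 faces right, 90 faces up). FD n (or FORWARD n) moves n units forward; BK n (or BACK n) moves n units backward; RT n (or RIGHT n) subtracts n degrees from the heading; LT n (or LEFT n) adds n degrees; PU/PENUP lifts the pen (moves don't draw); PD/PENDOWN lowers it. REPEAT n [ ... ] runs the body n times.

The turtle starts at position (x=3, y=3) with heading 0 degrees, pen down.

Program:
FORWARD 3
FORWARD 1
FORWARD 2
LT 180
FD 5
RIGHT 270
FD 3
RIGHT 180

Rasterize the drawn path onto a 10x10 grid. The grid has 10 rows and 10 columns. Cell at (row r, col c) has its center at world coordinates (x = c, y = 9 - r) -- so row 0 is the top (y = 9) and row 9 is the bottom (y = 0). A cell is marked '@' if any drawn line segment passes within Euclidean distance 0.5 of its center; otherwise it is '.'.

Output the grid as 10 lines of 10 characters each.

Answer: ..........
..........
..........
..........
..........
..........
...@@@@@@@
....@.....
....@.....
....@.....

Derivation:
Segment 0: (3,3) -> (6,3)
Segment 1: (6,3) -> (7,3)
Segment 2: (7,3) -> (9,3)
Segment 3: (9,3) -> (4,3)
Segment 4: (4,3) -> (4,0)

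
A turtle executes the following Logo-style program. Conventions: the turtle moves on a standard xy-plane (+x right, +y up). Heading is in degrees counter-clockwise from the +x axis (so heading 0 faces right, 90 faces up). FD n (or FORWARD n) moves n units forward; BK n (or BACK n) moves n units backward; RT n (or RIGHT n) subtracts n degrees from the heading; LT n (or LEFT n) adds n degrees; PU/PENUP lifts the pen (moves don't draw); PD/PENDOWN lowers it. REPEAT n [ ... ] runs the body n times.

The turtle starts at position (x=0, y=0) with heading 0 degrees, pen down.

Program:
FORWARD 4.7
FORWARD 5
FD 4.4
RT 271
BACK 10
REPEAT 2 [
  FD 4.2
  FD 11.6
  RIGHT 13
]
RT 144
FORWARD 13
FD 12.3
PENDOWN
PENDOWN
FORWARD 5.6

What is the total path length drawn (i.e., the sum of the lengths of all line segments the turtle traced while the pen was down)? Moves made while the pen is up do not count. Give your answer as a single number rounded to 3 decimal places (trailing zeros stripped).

Answer: 86.6

Derivation:
Executing turtle program step by step:
Start: pos=(0,0), heading=0, pen down
FD 4.7: (0,0) -> (4.7,0) [heading=0, draw]
FD 5: (4.7,0) -> (9.7,0) [heading=0, draw]
FD 4.4: (9.7,0) -> (14.1,0) [heading=0, draw]
RT 271: heading 0 -> 89
BK 10: (14.1,0) -> (13.925,-9.998) [heading=89, draw]
REPEAT 2 [
  -- iteration 1/2 --
  FD 4.2: (13.925,-9.998) -> (13.999,-5.799) [heading=89, draw]
  FD 11.6: (13.999,-5.799) -> (14.201,5.799) [heading=89, draw]
  RT 13: heading 89 -> 76
  -- iteration 2/2 --
  FD 4.2: (14.201,5.799) -> (15.217,9.874) [heading=76, draw]
  FD 11.6: (15.217,9.874) -> (18.024,21.13) [heading=76, draw]
  RT 13: heading 76 -> 63
]
RT 144: heading 63 -> 279
FD 13: (18.024,21.13) -> (20.057,8.29) [heading=279, draw]
FD 12.3: (20.057,8.29) -> (21.981,-3.859) [heading=279, draw]
PD: pen down
PD: pen down
FD 5.6: (21.981,-3.859) -> (22.857,-9.39) [heading=279, draw]
Final: pos=(22.857,-9.39), heading=279, 11 segment(s) drawn

Segment lengths:
  seg 1: (0,0) -> (4.7,0), length = 4.7
  seg 2: (4.7,0) -> (9.7,0), length = 5
  seg 3: (9.7,0) -> (14.1,0), length = 4.4
  seg 4: (14.1,0) -> (13.925,-9.998), length = 10
  seg 5: (13.925,-9.998) -> (13.999,-5.799), length = 4.2
  seg 6: (13.999,-5.799) -> (14.201,5.799), length = 11.6
  seg 7: (14.201,5.799) -> (15.217,9.874), length = 4.2
  seg 8: (15.217,9.874) -> (18.024,21.13), length = 11.6
  seg 9: (18.024,21.13) -> (20.057,8.29), length = 13
  seg 10: (20.057,8.29) -> (21.981,-3.859), length = 12.3
  seg 11: (21.981,-3.859) -> (22.857,-9.39), length = 5.6
Total = 86.6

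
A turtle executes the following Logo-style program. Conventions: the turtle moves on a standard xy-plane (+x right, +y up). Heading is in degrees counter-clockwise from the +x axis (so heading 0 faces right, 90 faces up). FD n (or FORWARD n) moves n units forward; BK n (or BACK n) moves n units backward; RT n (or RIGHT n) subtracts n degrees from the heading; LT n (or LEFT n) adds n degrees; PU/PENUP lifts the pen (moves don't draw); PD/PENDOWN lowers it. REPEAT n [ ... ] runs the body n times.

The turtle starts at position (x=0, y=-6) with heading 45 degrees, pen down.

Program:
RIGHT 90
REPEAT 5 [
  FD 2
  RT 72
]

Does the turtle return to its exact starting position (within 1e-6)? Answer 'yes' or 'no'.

Answer: yes

Derivation:
Executing turtle program step by step:
Start: pos=(0,-6), heading=45, pen down
RT 90: heading 45 -> 315
REPEAT 5 [
  -- iteration 1/5 --
  FD 2: (0,-6) -> (1.414,-7.414) [heading=315, draw]
  RT 72: heading 315 -> 243
  -- iteration 2/5 --
  FD 2: (1.414,-7.414) -> (0.506,-9.196) [heading=243, draw]
  RT 72: heading 243 -> 171
  -- iteration 3/5 --
  FD 2: (0.506,-9.196) -> (-1.469,-8.883) [heading=171, draw]
  RT 72: heading 171 -> 99
  -- iteration 4/5 --
  FD 2: (-1.469,-8.883) -> (-1.782,-6.908) [heading=99, draw]
  RT 72: heading 99 -> 27
  -- iteration 5/5 --
  FD 2: (-1.782,-6.908) -> (0,-6) [heading=27, draw]
  RT 72: heading 27 -> 315
]
Final: pos=(0,-6), heading=315, 5 segment(s) drawn

Start position: (0, -6)
Final position: (0, -6)
Distance = 0; < 1e-6 -> CLOSED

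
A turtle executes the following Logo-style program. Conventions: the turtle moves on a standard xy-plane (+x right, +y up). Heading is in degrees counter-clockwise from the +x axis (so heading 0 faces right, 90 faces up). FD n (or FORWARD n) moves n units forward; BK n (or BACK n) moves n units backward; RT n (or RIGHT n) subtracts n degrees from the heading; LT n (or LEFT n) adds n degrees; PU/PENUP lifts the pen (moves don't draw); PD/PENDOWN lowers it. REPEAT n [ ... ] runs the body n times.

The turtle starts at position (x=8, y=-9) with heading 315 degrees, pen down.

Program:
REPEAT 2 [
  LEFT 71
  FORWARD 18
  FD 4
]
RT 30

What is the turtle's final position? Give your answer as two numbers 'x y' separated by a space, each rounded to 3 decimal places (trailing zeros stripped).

Answer: 25.092 22.48

Derivation:
Executing turtle program step by step:
Start: pos=(8,-9), heading=315, pen down
REPEAT 2 [
  -- iteration 1/2 --
  LT 71: heading 315 -> 26
  FD 18: (8,-9) -> (24.178,-1.109) [heading=26, draw]
  FD 4: (24.178,-1.109) -> (27.773,0.644) [heading=26, draw]
  -- iteration 2/2 --
  LT 71: heading 26 -> 97
  FD 18: (27.773,0.644) -> (25.58,18.51) [heading=97, draw]
  FD 4: (25.58,18.51) -> (25.092,22.48) [heading=97, draw]
]
RT 30: heading 97 -> 67
Final: pos=(25.092,22.48), heading=67, 4 segment(s) drawn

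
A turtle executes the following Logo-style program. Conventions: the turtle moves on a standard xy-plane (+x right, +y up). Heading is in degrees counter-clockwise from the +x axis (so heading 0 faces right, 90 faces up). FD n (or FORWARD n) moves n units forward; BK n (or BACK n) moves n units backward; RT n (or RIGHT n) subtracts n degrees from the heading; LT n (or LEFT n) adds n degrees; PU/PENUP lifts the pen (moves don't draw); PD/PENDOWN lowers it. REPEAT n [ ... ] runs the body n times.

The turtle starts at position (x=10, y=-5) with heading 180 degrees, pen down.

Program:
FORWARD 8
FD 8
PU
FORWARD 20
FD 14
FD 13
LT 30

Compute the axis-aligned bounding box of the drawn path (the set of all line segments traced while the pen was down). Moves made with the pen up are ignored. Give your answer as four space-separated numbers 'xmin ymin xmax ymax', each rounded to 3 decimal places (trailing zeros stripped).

Answer: -6 -5 10 -5

Derivation:
Executing turtle program step by step:
Start: pos=(10,-5), heading=180, pen down
FD 8: (10,-5) -> (2,-5) [heading=180, draw]
FD 8: (2,-5) -> (-6,-5) [heading=180, draw]
PU: pen up
FD 20: (-6,-5) -> (-26,-5) [heading=180, move]
FD 14: (-26,-5) -> (-40,-5) [heading=180, move]
FD 13: (-40,-5) -> (-53,-5) [heading=180, move]
LT 30: heading 180 -> 210
Final: pos=(-53,-5), heading=210, 2 segment(s) drawn

Segment endpoints: x in {-6, 2, 10}, y in {-5, -5, -5}
xmin=-6, ymin=-5, xmax=10, ymax=-5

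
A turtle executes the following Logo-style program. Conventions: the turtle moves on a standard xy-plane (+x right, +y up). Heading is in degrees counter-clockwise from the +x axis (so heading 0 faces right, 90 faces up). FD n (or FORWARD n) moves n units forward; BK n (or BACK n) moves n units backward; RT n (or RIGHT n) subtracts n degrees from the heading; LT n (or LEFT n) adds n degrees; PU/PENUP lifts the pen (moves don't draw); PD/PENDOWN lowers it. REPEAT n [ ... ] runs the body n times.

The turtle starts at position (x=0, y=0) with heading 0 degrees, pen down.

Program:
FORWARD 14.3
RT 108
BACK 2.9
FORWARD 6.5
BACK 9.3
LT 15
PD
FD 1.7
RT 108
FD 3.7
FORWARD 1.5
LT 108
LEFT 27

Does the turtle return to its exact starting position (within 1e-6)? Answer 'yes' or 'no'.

Executing turtle program step by step:
Start: pos=(0,0), heading=0, pen down
FD 14.3: (0,0) -> (14.3,0) [heading=0, draw]
RT 108: heading 0 -> 252
BK 2.9: (14.3,0) -> (15.196,2.758) [heading=252, draw]
FD 6.5: (15.196,2.758) -> (13.188,-3.424) [heading=252, draw]
BK 9.3: (13.188,-3.424) -> (16.061,5.421) [heading=252, draw]
LT 15: heading 252 -> 267
PD: pen down
FD 1.7: (16.061,5.421) -> (15.972,3.723) [heading=267, draw]
RT 108: heading 267 -> 159
FD 3.7: (15.972,3.723) -> (12.518,5.049) [heading=159, draw]
FD 1.5: (12.518,5.049) -> (11.118,5.587) [heading=159, draw]
LT 108: heading 159 -> 267
LT 27: heading 267 -> 294
Final: pos=(11.118,5.587), heading=294, 7 segment(s) drawn

Start position: (0, 0)
Final position: (11.118, 5.587)
Distance = 12.443; >= 1e-6 -> NOT closed

Answer: no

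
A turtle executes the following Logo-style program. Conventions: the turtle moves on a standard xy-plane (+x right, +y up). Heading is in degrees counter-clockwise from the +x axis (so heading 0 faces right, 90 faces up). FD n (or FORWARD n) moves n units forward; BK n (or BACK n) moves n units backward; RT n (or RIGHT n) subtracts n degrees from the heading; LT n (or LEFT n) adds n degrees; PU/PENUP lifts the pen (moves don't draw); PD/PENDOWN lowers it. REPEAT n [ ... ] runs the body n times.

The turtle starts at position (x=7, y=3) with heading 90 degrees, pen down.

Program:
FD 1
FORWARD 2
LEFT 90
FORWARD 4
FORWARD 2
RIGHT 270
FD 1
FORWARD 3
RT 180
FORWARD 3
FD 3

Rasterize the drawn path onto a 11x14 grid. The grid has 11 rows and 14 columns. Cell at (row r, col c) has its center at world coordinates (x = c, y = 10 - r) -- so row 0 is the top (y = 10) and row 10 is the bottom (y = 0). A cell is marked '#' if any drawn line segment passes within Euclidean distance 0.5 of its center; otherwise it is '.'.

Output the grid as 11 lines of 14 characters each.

Segment 0: (7,3) -> (7,4)
Segment 1: (7,4) -> (7,6)
Segment 2: (7,6) -> (3,6)
Segment 3: (3,6) -> (1,6)
Segment 4: (1,6) -> (1,5)
Segment 5: (1,5) -> (1,2)
Segment 6: (1,2) -> (1,5)
Segment 7: (1,5) -> (1,8)

Answer: ..............
..............
.#............
.#............
.#######......
.#.....#......
.#.....#......
.#.....#......
.#............
..............
..............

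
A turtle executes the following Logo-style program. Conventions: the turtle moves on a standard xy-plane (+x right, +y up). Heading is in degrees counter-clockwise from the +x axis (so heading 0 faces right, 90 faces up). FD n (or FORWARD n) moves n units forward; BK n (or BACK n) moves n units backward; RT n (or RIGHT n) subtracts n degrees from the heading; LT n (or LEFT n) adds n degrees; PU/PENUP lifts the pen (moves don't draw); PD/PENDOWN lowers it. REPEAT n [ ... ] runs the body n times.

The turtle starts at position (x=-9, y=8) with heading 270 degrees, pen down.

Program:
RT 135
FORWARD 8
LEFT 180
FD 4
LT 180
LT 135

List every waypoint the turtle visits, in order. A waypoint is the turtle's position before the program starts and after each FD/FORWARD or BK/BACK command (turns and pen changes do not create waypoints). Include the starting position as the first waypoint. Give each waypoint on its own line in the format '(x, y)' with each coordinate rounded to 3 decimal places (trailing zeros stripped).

Executing turtle program step by step:
Start: pos=(-9,8), heading=270, pen down
RT 135: heading 270 -> 135
FD 8: (-9,8) -> (-14.657,13.657) [heading=135, draw]
LT 180: heading 135 -> 315
FD 4: (-14.657,13.657) -> (-11.828,10.828) [heading=315, draw]
LT 180: heading 315 -> 135
LT 135: heading 135 -> 270
Final: pos=(-11.828,10.828), heading=270, 2 segment(s) drawn
Waypoints (3 total):
(-9, 8)
(-14.657, 13.657)
(-11.828, 10.828)

Answer: (-9, 8)
(-14.657, 13.657)
(-11.828, 10.828)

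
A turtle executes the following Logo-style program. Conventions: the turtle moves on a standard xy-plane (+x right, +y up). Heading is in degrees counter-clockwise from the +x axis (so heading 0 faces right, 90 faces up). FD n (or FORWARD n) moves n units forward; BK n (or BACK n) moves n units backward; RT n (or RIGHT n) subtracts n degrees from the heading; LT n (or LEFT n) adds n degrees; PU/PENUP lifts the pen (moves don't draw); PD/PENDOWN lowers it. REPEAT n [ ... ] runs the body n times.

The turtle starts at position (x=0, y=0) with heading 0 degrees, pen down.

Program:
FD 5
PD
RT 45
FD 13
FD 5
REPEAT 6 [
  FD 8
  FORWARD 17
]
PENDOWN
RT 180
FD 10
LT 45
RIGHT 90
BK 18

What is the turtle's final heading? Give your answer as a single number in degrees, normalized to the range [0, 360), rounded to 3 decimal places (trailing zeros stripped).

Answer: 90

Derivation:
Executing turtle program step by step:
Start: pos=(0,0), heading=0, pen down
FD 5: (0,0) -> (5,0) [heading=0, draw]
PD: pen down
RT 45: heading 0 -> 315
FD 13: (5,0) -> (14.192,-9.192) [heading=315, draw]
FD 5: (14.192,-9.192) -> (17.728,-12.728) [heading=315, draw]
REPEAT 6 [
  -- iteration 1/6 --
  FD 8: (17.728,-12.728) -> (23.385,-18.385) [heading=315, draw]
  FD 17: (23.385,-18.385) -> (35.406,-30.406) [heading=315, draw]
  -- iteration 2/6 --
  FD 8: (35.406,-30.406) -> (41.062,-36.062) [heading=315, draw]
  FD 17: (41.062,-36.062) -> (53.083,-48.083) [heading=315, draw]
  -- iteration 3/6 --
  FD 8: (53.083,-48.083) -> (58.74,-53.74) [heading=315, draw]
  FD 17: (58.74,-53.74) -> (70.761,-65.761) [heading=315, draw]
  -- iteration 4/6 --
  FD 8: (70.761,-65.761) -> (76.418,-71.418) [heading=315, draw]
  FD 17: (76.418,-71.418) -> (88.439,-83.439) [heading=315, draw]
  -- iteration 5/6 --
  FD 8: (88.439,-83.439) -> (94.095,-89.095) [heading=315, draw]
  FD 17: (94.095,-89.095) -> (106.116,-101.116) [heading=315, draw]
  -- iteration 6/6 --
  FD 8: (106.116,-101.116) -> (111.773,-106.773) [heading=315, draw]
  FD 17: (111.773,-106.773) -> (123.794,-118.794) [heading=315, draw]
]
PD: pen down
RT 180: heading 315 -> 135
FD 10: (123.794,-118.794) -> (116.723,-111.723) [heading=135, draw]
LT 45: heading 135 -> 180
RT 90: heading 180 -> 90
BK 18: (116.723,-111.723) -> (116.723,-129.723) [heading=90, draw]
Final: pos=(116.723,-129.723), heading=90, 17 segment(s) drawn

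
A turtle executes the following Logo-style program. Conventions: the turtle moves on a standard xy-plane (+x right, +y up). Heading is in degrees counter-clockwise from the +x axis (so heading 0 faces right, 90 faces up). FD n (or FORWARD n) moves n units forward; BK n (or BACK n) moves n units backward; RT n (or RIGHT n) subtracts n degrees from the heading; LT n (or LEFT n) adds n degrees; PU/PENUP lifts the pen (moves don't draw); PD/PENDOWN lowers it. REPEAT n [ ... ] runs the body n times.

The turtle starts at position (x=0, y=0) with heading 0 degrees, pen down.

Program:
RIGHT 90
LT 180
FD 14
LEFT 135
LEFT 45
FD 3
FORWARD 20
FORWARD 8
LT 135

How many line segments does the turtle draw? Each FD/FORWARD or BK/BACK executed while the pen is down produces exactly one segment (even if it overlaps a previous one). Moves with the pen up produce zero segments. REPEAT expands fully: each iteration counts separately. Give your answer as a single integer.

Executing turtle program step by step:
Start: pos=(0,0), heading=0, pen down
RT 90: heading 0 -> 270
LT 180: heading 270 -> 90
FD 14: (0,0) -> (0,14) [heading=90, draw]
LT 135: heading 90 -> 225
LT 45: heading 225 -> 270
FD 3: (0,14) -> (0,11) [heading=270, draw]
FD 20: (0,11) -> (0,-9) [heading=270, draw]
FD 8: (0,-9) -> (0,-17) [heading=270, draw]
LT 135: heading 270 -> 45
Final: pos=(0,-17), heading=45, 4 segment(s) drawn
Segments drawn: 4

Answer: 4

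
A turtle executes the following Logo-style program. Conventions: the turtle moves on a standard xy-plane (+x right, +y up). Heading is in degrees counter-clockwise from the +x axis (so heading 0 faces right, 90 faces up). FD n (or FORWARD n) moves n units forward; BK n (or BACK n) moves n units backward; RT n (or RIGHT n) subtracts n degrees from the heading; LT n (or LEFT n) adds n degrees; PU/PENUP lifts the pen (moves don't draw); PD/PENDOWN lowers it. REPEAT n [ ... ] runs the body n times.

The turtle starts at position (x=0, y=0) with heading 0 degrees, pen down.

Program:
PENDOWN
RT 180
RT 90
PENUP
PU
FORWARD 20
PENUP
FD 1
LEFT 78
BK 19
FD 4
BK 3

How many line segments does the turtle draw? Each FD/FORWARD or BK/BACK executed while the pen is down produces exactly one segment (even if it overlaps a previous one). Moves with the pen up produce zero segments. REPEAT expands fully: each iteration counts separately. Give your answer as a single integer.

Executing turtle program step by step:
Start: pos=(0,0), heading=0, pen down
PD: pen down
RT 180: heading 0 -> 180
RT 90: heading 180 -> 90
PU: pen up
PU: pen up
FD 20: (0,0) -> (0,20) [heading=90, move]
PU: pen up
FD 1: (0,20) -> (0,21) [heading=90, move]
LT 78: heading 90 -> 168
BK 19: (0,21) -> (18.585,17.05) [heading=168, move]
FD 4: (18.585,17.05) -> (14.672,17.881) [heading=168, move]
BK 3: (14.672,17.881) -> (17.607,17.258) [heading=168, move]
Final: pos=(17.607,17.258), heading=168, 0 segment(s) drawn
Segments drawn: 0

Answer: 0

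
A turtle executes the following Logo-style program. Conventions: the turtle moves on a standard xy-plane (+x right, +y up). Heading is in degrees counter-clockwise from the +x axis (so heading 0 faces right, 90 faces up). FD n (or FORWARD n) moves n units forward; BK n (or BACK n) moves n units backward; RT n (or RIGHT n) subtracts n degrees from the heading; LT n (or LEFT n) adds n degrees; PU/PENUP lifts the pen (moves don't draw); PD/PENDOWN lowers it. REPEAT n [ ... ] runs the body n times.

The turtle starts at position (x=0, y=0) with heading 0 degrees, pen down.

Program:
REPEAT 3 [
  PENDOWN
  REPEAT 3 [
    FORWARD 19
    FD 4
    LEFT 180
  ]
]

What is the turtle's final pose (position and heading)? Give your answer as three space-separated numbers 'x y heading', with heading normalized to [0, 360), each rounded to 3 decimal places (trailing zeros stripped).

Executing turtle program step by step:
Start: pos=(0,0), heading=0, pen down
REPEAT 3 [
  -- iteration 1/3 --
  PD: pen down
  REPEAT 3 [
    -- iteration 1/3 --
    FD 19: (0,0) -> (19,0) [heading=0, draw]
    FD 4: (19,0) -> (23,0) [heading=0, draw]
    LT 180: heading 0 -> 180
    -- iteration 2/3 --
    FD 19: (23,0) -> (4,0) [heading=180, draw]
    FD 4: (4,0) -> (0,0) [heading=180, draw]
    LT 180: heading 180 -> 0
    -- iteration 3/3 --
    FD 19: (0,0) -> (19,0) [heading=0, draw]
    FD 4: (19,0) -> (23,0) [heading=0, draw]
    LT 180: heading 0 -> 180
  ]
  -- iteration 2/3 --
  PD: pen down
  REPEAT 3 [
    -- iteration 1/3 --
    FD 19: (23,0) -> (4,0) [heading=180, draw]
    FD 4: (4,0) -> (0,0) [heading=180, draw]
    LT 180: heading 180 -> 0
    -- iteration 2/3 --
    FD 19: (0,0) -> (19,0) [heading=0, draw]
    FD 4: (19,0) -> (23,0) [heading=0, draw]
    LT 180: heading 0 -> 180
    -- iteration 3/3 --
    FD 19: (23,0) -> (4,0) [heading=180, draw]
    FD 4: (4,0) -> (0,0) [heading=180, draw]
    LT 180: heading 180 -> 0
  ]
  -- iteration 3/3 --
  PD: pen down
  REPEAT 3 [
    -- iteration 1/3 --
    FD 19: (0,0) -> (19,0) [heading=0, draw]
    FD 4: (19,0) -> (23,0) [heading=0, draw]
    LT 180: heading 0 -> 180
    -- iteration 2/3 --
    FD 19: (23,0) -> (4,0) [heading=180, draw]
    FD 4: (4,0) -> (0,0) [heading=180, draw]
    LT 180: heading 180 -> 0
    -- iteration 3/3 --
    FD 19: (0,0) -> (19,0) [heading=0, draw]
    FD 4: (19,0) -> (23,0) [heading=0, draw]
    LT 180: heading 0 -> 180
  ]
]
Final: pos=(23,0), heading=180, 18 segment(s) drawn

Answer: 23 0 180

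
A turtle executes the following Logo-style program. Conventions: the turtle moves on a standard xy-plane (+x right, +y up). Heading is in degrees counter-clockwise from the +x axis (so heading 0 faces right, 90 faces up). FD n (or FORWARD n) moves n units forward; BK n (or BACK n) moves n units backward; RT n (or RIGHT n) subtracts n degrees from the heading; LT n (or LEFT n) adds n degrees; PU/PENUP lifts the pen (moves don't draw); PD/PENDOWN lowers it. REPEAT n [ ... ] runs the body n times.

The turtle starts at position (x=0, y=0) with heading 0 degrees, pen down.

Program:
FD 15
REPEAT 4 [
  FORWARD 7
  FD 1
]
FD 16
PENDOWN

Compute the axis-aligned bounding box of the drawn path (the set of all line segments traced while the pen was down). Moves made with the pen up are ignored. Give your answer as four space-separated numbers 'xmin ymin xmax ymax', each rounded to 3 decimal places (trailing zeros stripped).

Answer: 0 0 63 0

Derivation:
Executing turtle program step by step:
Start: pos=(0,0), heading=0, pen down
FD 15: (0,0) -> (15,0) [heading=0, draw]
REPEAT 4 [
  -- iteration 1/4 --
  FD 7: (15,0) -> (22,0) [heading=0, draw]
  FD 1: (22,0) -> (23,0) [heading=0, draw]
  -- iteration 2/4 --
  FD 7: (23,0) -> (30,0) [heading=0, draw]
  FD 1: (30,0) -> (31,0) [heading=0, draw]
  -- iteration 3/4 --
  FD 7: (31,0) -> (38,0) [heading=0, draw]
  FD 1: (38,0) -> (39,0) [heading=0, draw]
  -- iteration 4/4 --
  FD 7: (39,0) -> (46,0) [heading=0, draw]
  FD 1: (46,0) -> (47,0) [heading=0, draw]
]
FD 16: (47,0) -> (63,0) [heading=0, draw]
PD: pen down
Final: pos=(63,0), heading=0, 10 segment(s) drawn

Segment endpoints: x in {0, 15, 22, 23, 30, 31, 38, 39, 46, 47, 63}, y in {0}
xmin=0, ymin=0, xmax=63, ymax=0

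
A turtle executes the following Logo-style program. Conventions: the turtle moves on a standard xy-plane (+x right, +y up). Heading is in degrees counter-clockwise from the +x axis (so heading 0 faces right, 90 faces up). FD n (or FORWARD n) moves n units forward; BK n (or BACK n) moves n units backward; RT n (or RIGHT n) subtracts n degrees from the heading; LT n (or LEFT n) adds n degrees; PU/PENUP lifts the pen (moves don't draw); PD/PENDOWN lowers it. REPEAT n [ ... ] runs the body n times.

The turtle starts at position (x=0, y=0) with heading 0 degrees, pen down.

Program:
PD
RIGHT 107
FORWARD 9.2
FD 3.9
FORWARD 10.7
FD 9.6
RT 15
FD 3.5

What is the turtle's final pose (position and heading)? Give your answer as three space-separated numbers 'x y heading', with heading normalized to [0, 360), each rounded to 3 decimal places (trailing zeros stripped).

Executing turtle program step by step:
Start: pos=(0,0), heading=0, pen down
PD: pen down
RT 107: heading 0 -> 253
FD 9.2: (0,0) -> (-2.69,-8.798) [heading=253, draw]
FD 3.9: (-2.69,-8.798) -> (-3.83,-12.528) [heading=253, draw]
FD 10.7: (-3.83,-12.528) -> (-6.958,-22.76) [heading=253, draw]
FD 9.6: (-6.958,-22.76) -> (-9.765,-31.941) [heading=253, draw]
RT 15: heading 253 -> 238
FD 3.5: (-9.765,-31.941) -> (-11.62,-34.909) [heading=238, draw]
Final: pos=(-11.62,-34.909), heading=238, 5 segment(s) drawn

Answer: -11.62 -34.909 238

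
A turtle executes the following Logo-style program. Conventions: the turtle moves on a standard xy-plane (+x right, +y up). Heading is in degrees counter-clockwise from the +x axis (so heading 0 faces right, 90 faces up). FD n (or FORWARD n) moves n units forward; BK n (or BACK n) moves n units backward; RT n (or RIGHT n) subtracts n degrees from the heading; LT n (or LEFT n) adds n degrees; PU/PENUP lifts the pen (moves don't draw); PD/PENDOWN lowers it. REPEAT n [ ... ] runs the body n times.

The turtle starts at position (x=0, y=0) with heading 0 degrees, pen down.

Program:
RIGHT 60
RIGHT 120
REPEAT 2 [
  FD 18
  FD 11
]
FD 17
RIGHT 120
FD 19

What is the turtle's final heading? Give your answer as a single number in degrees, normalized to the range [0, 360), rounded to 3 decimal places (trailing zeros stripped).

Executing turtle program step by step:
Start: pos=(0,0), heading=0, pen down
RT 60: heading 0 -> 300
RT 120: heading 300 -> 180
REPEAT 2 [
  -- iteration 1/2 --
  FD 18: (0,0) -> (-18,0) [heading=180, draw]
  FD 11: (-18,0) -> (-29,0) [heading=180, draw]
  -- iteration 2/2 --
  FD 18: (-29,0) -> (-47,0) [heading=180, draw]
  FD 11: (-47,0) -> (-58,0) [heading=180, draw]
]
FD 17: (-58,0) -> (-75,0) [heading=180, draw]
RT 120: heading 180 -> 60
FD 19: (-75,0) -> (-65.5,16.454) [heading=60, draw]
Final: pos=(-65.5,16.454), heading=60, 6 segment(s) drawn

Answer: 60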